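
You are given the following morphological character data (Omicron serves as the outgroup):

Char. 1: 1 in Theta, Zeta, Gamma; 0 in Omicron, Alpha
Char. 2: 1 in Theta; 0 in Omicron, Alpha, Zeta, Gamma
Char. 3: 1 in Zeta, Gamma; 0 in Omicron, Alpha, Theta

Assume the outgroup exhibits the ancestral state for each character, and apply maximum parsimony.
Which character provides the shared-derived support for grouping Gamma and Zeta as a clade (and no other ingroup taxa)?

The outgroup has state '0' for every character, so '1' is the derived state throughout.
Only Gamma, Theta, and Zeta show the derived state '1' for Char. 1, supporting them as a clade.
Char. 2 (derived state '1') is unique to Theta (autapomorphy; uninformative for grouping).
Only Gamma and Zeta show the derived state '1' for Char. 3, supporting them as a clade.
Most parsimonious ingroup topology: (Alpha,(Theta,(Zeta,Gamma))).
The clade {Gamma, Zeta} is supported by Char. 3: its derived state '1' occurs in exactly those taxa and in no other taxon (including the outgroup).

Char. 3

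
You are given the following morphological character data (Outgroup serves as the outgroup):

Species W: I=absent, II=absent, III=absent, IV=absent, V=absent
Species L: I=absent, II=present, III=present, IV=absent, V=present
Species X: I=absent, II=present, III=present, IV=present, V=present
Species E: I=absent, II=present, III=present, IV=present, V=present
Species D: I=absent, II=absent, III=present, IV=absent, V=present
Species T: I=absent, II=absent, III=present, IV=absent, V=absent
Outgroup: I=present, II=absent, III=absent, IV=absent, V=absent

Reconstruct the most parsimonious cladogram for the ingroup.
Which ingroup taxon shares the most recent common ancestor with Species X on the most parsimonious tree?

Character polarity is set by the outgroup: the derived state is whichever differs from the outgroup's state, so for I the derived state is 'absent', and for the remaining characters it is 'present'.
All ingroup taxa share the derived state 'absent' for I; it defines the ingroup but does not resolve relationships within it.
II (derived state 'present') is shared by Species E, Species L, and Species X — a synapomorphy uniting that clade.
III: derived state 'present' in Species D, Species E, Species L, Species T, and Species X only — synapomorphy for {Species D, Species E, Species L, Species T, Species X}.
IV (derived state 'present') is shared by Species E and Species X — a synapomorphy uniting that clade.
V: derived state 'present' in Species D, Species E, Species L, and Species X only — synapomorphy for {Species D, Species E, Species L, Species X}.
Most parsimonious ingroup topology: (((((Species E,Species X),Species L),Species D),Species T),Species W).
Species X and Species E form a cherry on this tree, so they are sister taxa.

Species E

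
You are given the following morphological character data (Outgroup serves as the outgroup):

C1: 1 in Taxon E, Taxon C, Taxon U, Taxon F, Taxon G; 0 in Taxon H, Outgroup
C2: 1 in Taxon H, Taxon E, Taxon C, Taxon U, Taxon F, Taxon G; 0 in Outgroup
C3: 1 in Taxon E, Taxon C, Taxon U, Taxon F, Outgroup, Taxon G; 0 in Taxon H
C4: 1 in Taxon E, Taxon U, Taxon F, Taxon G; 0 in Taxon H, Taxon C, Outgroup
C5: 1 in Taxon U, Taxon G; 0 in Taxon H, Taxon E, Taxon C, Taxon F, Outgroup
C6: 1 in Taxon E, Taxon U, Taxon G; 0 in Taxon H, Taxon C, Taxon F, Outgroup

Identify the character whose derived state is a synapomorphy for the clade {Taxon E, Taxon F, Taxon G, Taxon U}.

C4

Character polarity is set by the outgroup: the derived state is whichever differs from the outgroup's state, so for C3 the derived state is '0', and for the remaining characters it is '1'.
Only Taxon C, Taxon E, Taxon F, Taxon G, and Taxon U show the derived state '1' for C1, supporting them as a clade.
C2 (derived state '1') is shared by all ingroup taxa — unites the whole ingroup.
C3 (derived state '0') is unique to Taxon H (autapomorphy; uninformative for grouping).
C4: derived state '1' in Taxon E, Taxon F, Taxon G, and Taxon U only — synapomorphy for {Taxon E, Taxon F, Taxon G, Taxon U}.
C5 (derived state '1') is shared by Taxon G and Taxon U — a synapomorphy uniting that clade.
C6 (derived state '1') is shared by Taxon E, Taxon G, and Taxon U — a synapomorphy uniting that clade.
Most parsimonious ingroup topology: (((((Taxon U,Taxon G),Taxon E),Taxon F),Taxon C),Taxon H).
The clade {Taxon E, Taxon F, Taxon G, Taxon U} is supported by C4: its derived state '1' occurs in exactly those taxa and in no other taxon (including the outgroup).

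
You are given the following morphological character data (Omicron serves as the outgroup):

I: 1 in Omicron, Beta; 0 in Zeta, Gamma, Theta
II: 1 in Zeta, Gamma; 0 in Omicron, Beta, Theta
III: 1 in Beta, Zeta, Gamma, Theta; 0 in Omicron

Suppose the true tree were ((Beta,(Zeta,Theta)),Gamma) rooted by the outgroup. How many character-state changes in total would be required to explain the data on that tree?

Map each character onto ((Beta,(Zeta,Theta)),Gamma) (rooted by Omicron) and count the minimum state changes it requires (Fitch parsimony):
I: 2; II: 2; III: 1.
Total tree length = 5.

5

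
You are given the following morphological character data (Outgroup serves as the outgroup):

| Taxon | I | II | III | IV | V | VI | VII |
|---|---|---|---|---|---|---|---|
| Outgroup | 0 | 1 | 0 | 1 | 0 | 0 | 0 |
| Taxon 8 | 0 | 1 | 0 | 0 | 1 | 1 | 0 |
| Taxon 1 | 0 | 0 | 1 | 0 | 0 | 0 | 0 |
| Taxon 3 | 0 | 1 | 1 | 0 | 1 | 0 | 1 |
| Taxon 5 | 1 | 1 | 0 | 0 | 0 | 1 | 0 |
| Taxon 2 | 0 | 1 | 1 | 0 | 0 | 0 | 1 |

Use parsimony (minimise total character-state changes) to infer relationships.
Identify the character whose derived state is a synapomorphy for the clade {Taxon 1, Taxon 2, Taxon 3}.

III

Character polarity is set by the outgroup: the derived state is whichever differs from the outgroup's state, so for II, IV the derived state is '0', and for the remaining characters it is '1'.
I (derived state '1') is unique to Taxon 5 (autapomorphy; uninformative for grouping).
II: derived state '0' in Taxon 1 only — an autapomorphy, so it tells us nothing about relationships among taxa.
III: derived state '1' in Taxon 1, Taxon 2, and Taxon 3 only — synapomorphy for {Taxon 1, Taxon 2, Taxon 3}.
All ingroup taxa share the derived state '0' for IV; it defines the ingroup but does not resolve relationships within it.
V groups Taxon 3 and Taxon 8, which is incompatible with the clades supported by the remaining characters; treating it as convergent (homoplasy) costs fewer steps than any alternative tree.
VI: derived state '1' in Taxon 5 and Taxon 8 only — synapomorphy for {Taxon 5, Taxon 8}.
VII (derived state '1') is shared by Taxon 2 and Taxon 3 — a synapomorphy uniting that clade.
Most parsimonious ingroup topology: ((Taxon 8,Taxon 5),(Taxon 1,(Taxon 3,Taxon 2))).
The clade {Taxon 1, Taxon 2, Taxon 3} is supported by III: its derived state '1' occurs in exactly those taxa and in no other taxon (including the outgroup).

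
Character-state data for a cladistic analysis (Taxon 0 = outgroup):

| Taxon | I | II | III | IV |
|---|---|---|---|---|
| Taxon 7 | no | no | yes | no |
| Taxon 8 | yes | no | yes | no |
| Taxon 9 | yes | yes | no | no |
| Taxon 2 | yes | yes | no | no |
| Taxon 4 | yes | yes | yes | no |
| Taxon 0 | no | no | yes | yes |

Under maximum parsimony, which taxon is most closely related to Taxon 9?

Character polarity is set by the outgroup: the derived state is whichever differs from the outgroup's state, so for III, IV the derived state is 'no', and for the remaining characters it is 'yes'.
I: derived state 'yes' in Taxon 2, Taxon 4, Taxon 8, and Taxon 9 only — synapomorphy for {Taxon 2, Taxon 4, Taxon 8, Taxon 9}.
II (derived state 'yes') is shared by Taxon 2, Taxon 4, and Taxon 9 — a synapomorphy uniting that clade.
III (derived state 'no') is shared by Taxon 2 and Taxon 9 — a synapomorphy uniting that clade.
All ingroup taxa share the derived state 'no' for IV; it defines the ingroup but does not resolve relationships within it.
Most parsimonious ingroup topology: ((((Taxon 9,Taxon 2),Taxon 4),Taxon 8),Taxon 7).
Taxon 9 and Taxon 2 form a cherry on this tree, so they are sister taxa.

Taxon 2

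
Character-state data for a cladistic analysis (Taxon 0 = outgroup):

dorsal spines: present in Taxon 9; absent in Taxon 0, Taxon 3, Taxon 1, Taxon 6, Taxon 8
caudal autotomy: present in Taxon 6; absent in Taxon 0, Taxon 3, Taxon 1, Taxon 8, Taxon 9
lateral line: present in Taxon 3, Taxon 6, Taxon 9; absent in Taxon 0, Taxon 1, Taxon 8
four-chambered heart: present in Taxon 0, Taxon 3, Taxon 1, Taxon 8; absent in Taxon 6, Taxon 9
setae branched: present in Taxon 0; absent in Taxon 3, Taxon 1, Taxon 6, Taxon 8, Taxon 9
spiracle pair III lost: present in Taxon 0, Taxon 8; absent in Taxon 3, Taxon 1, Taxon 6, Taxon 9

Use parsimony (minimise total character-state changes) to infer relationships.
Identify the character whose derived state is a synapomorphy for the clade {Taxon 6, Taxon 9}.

Character polarity is set by the outgroup: the derived state is whichever differs from the outgroup's state, so for four-chambered heart, setae branched, spiracle pair III lost the derived state is 'absent', and for the remaining characters it is 'present'.
dorsal spines (derived state 'present') is unique to Taxon 9 (autapomorphy; uninformative for grouping).
caudal autotomy (derived state 'present') is unique to Taxon 6 (autapomorphy; uninformative for grouping).
Only Taxon 3, Taxon 6, and Taxon 9 show the derived state 'present' for lateral line, supporting them as a clade.
four-chambered heart (derived state 'absent') is shared by Taxon 6 and Taxon 9 — a synapomorphy uniting that clade.
setae branched (derived state 'absent') is shared by all ingroup taxa — unites the whole ingroup.
Only Taxon 1, Taxon 3, Taxon 6, and Taxon 9 show the derived state 'absent' for spiracle pair III lost, supporting them as a clade.
Most parsimonious ingroup topology: (((Taxon 3,(Taxon 6,Taxon 9)),Taxon 1),Taxon 8).
The clade {Taxon 6, Taxon 9} is supported by four-chambered heart: its derived state 'absent' occurs in exactly those taxa and in no other taxon (including the outgroup).

four-chambered heart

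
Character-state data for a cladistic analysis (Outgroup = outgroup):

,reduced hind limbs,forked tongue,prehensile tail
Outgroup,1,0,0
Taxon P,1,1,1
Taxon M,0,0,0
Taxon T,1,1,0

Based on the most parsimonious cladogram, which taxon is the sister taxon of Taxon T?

Character polarity is set by the outgroup: the derived state is whichever differs from the outgroup's state, so for reduced hind limbs the derived state is '0', and for the remaining characters it is '1'.
reduced hind limbs: derived state '0' in Taxon M only — an autapomorphy, so it tells us nothing about relationships among taxa.
forked tongue: derived state '1' in Taxon P and Taxon T only — synapomorphy for {Taxon P, Taxon T}.
prehensile tail: derived state '1' in Taxon P only — an autapomorphy, so it tells us nothing about relationships among taxa.
Most parsimonious ingroup topology: (Taxon M,(Taxon T,Taxon P)).
Taxon T and Taxon P form a cherry on this tree, so they are sister taxa.

Taxon P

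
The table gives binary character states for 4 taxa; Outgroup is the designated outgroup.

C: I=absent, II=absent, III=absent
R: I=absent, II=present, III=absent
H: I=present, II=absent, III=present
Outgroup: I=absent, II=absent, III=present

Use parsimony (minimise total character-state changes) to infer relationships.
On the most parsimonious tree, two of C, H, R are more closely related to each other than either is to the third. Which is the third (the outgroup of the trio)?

Character polarity is set by the outgroup: the derived state is whichever differs from the outgroup's state, so for III the derived state is 'absent', and for the remaining characters it is 'present'.
I (derived state 'present') is unique to H (autapomorphy; uninformative for grouping).
II (derived state 'present') is unique to R (autapomorphy; uninformative for grouping).
III (derived state 'absent') is shared by C and R — a synapomorphy uniting that clade.
Most parsimonious ingroup topology: ((C,R),H).
R and C share a more recent common ancestor with each other than either does with H, so H is the least closely related of the three.

H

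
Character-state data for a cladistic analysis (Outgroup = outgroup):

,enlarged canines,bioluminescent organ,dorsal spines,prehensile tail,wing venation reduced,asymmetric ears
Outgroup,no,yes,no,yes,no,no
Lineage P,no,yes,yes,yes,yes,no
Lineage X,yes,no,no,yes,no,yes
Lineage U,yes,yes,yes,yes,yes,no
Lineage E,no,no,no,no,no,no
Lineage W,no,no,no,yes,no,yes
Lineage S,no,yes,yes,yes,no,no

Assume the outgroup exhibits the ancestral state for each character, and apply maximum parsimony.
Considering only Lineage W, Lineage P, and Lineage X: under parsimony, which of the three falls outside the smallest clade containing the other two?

Lineage P

Character polarity is set by the outgroup: the derived state is whichever differs from the outgroup's state, so for bioluminescent organ, prehensile tail the derived state is 'no', and for the remaining characters it is 'yes'.
enlarged canines (state 'yes') occurs in Lineage U and Lineage X but conflicts with the nesting implied by the other characters — most parsimoniously interpreted as homoplasy.
bioluminescent organ: derived state 'no' in Lineage E, Lineage W, and Lineage X only — synapomorphy for {Lineage E, Lineage W, Lineage X}.
dorsal spines: derived state 'yes' in Lineage P, Lineage S, and Lineage U only — synapomorphy for {Lineage P, Lineage S, Lineage U}.
prehensile tail: derived state 'no' in Lineage E only — an autapomorphy, so it tells us nothing about relationships among taxa.
wing venation reduced (derived state 'yes') is shared by Lineage P and Lineage U — a synapomorphy uniting that clade.
asymmetric ears (derived state 'yes') is shared by Lineage W and Lineage X — a synapomorphy uniting that clade.
Most parsimonious ingroup topology: (((Lineage P,Lineage U),Lineage S),((Lineage X,Lineage W),Lineage E)).
Lineage X and Lineage W share a more recent common ancestor with each other than either does with Lineage P, so Lineage P is the least closely related of the three.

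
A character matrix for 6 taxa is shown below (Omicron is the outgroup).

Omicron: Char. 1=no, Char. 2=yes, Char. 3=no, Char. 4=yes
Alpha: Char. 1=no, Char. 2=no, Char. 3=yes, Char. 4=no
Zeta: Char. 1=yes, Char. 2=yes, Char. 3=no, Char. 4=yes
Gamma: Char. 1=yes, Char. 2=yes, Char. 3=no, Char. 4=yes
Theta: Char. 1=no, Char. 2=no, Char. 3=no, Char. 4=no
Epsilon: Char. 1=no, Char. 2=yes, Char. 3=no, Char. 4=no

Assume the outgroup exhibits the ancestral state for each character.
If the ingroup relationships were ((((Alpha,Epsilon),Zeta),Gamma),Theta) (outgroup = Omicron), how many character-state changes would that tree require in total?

7

Map each character onto ((((Alpha,Epsilon),Zeta),Gamma),Theta) (rooted by Omicron) and count the minimum state changes it requires (Fitch parsimony):
Char. 1: 2; Char. 2: 2; Char. 3: 1; Char. 4: 2.
Total tree length = 7.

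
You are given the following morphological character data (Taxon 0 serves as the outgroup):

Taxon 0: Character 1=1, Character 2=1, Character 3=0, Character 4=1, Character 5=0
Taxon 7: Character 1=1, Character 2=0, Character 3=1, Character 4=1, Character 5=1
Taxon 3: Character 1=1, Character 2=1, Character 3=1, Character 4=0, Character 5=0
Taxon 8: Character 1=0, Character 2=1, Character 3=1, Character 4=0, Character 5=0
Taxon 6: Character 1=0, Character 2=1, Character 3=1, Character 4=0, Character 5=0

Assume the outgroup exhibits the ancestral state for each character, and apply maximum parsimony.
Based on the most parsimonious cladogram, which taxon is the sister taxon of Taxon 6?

Taxon 8

Character polarity is set by the outgroup: the derived state is whichever differs from the outgroup's state, so for Character 1, Character 2, Character 4 the derived state is '0', and for the remaining characters it is '1'.
Character 1: derived state '0' in Taxon 6 and Taxon 8 only — synapomorphy for {Taxon 6, Taxon 8}.
Character 2: derived state '0' in Taxon 7 only — an autapomorphy, so it tells us nothing about relationships among taxa.
Character 3 (derived state '1') is shared by all ingroup taxa — unites the whole ingroup.
Character 4: derived state '0' in Taxon 3, Taxon 6, and Taxon 8 only — synapomorphy for {Taxon 3, Taxon 6, Taxon 8}.
Character 5 (derived state '1') is unique to Taxon 7 (autapomorphy; uninformative for grouping).
Most parsimonious ingroup topology: (Taxon 7,(Taxon 3,(Taxon 8,Taxon 6))).
Taxon 6 and Taxon 8 form a cherry on this tree, so they are sister taxa.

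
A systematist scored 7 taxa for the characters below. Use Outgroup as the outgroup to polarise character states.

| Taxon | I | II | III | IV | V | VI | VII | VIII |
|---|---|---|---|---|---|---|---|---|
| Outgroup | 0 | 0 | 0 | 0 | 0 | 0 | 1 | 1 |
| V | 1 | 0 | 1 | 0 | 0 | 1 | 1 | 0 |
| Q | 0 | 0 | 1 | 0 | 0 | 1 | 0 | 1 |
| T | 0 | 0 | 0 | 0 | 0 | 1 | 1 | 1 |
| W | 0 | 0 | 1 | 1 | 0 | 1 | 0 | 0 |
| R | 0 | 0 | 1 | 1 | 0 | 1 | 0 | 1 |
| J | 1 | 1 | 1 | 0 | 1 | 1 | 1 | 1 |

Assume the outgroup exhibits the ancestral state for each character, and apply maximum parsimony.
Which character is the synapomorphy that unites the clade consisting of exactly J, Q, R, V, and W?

III

Character polarity is set by the outgroup: the derived state is whichever differs from the outgroup's state, so for VII, VIII the derived state is '0', and for the remaining characters it is '1'.
I: derived state '1' in J and V only — synapomorphy for {J, V}.
II (derived state '1') is unique to J (autapomorphy; uninformative for grouping).
III (derived state '1') is shared by J, Q, R, V, and W — a synapomorphy uniting that clade.
IV (derived state '1') is shared by R and W — a synapomorphy uniting that clade.
V: derived state '1' in J only — an autapomorphy, so it tells us nothing about relationships among taxa.
All ingroup taxa share the derived state '1' for VI; it defines the ingroup but does not resolve relationships within it.
VII: derived state '0' in Q, R, and W only — synapomorphy for {Q, R, W}.
VIII (state '0') occurs in V and W but conflicts with the nesting implied by the other characters — most parsimoniously interpreted as homoplasy.
Most parsimonious ingroup topology: (((V,J),(Q,(W,R))),T).
The clade {J, Q, R, V, W} is supported by III: its derived state '1' occurs in exactly those taxa and in no other taxon (including the outgroup).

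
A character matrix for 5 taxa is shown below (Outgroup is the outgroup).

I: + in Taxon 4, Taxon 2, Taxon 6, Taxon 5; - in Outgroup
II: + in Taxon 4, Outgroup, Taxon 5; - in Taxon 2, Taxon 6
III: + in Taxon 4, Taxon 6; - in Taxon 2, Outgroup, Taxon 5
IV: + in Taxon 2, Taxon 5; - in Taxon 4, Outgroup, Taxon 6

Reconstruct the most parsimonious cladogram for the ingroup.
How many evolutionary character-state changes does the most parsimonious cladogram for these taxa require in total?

Character polarity is set by the outgroup: the derived state is whichever differs from the outgroup's state, so for II the derived state is '-', and for the remaining characters it is '+'.
I (derived state '+') is shared by all ingroup taxa — unites the whole ingroup.
II (state '-') occurs in Taxon 2 and Taxon 6 but conflicts with the nesting implied by the other characters — most parsimoniously interpreted as homoplasy.
III: derived state '+' in Taxon 4 and Taxon 6 only — synapomorphy for {Taxon 4, Taxon 6}.
Only Taxon 2 and Taxon 5 show the derived state '+' for IV, supporting them as a clade.
Most parsimonious ingroup topology: ((Taxon 6,Taxon 4),(Taxon 2,Taxon 5)).
Changes per character on this tree: I: 1; II: 2; III: 1; IV: 1.
Total = 5.

5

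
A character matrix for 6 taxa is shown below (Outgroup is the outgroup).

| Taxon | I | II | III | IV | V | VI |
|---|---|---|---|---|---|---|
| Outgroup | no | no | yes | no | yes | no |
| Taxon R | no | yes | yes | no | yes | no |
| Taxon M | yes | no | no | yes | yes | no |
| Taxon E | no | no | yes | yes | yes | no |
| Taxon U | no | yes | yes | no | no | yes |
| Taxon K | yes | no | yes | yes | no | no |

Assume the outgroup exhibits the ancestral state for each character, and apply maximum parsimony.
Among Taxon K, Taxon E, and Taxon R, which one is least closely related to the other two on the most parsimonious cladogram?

Character polarity is set by the outgroup: the derived state is whichever differs from the outgroup's state, so for III, V the derived state is 'no', and for the remaining characters it is 'yes'.
I (derived state 'yes') is shared by Taxon K and Taxon M — a synapomorphy uniting that clade.
II (derived state 'yes') is shared by Taxon R and Taxon U — a synapomorphy uniting that clade.
III: derived state 'no' in Taxon M only — an autapomorphy, so it tells us nothing about relationships among taxa.
IV: derived state 'yes' in Taxon E, Taxon K, and Taxon M only — synapomorphy for {Taxon E, Taxon K, Taxon M}.
V groups Taxon K and Taxon U, which is incompatible with the clades supported by the remaining characters; treating it as convergent (homoplasy) costs fewer steps than any alternative tree.
VI (derived state 'yes') is unique to Taxon U (autapomorphy; uninformative for grouping).
Most parsimonious ingroup topology: ((Taxon R,Taxon U),((Taxon M,Taxon K),Taxon E)).
Taxon E and Taxon K share a more recent common ancestor with each other than either does with Taxon R, so Taxon R is the least closely related of the three.

Taxon R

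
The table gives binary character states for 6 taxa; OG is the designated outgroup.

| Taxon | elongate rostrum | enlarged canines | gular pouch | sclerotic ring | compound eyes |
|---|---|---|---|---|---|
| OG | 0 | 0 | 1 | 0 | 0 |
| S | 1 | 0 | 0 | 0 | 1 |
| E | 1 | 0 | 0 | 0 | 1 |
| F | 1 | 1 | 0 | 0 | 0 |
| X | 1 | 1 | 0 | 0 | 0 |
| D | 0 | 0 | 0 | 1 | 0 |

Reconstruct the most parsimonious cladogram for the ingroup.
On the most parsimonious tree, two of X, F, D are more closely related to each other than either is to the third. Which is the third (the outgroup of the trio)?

D

Character polarity is set by the outgroup: the derived state is whichever differs from the outgroup's state, so for gular pouch the derived state is '0', and for the remaining characters it is '1'.
elongate rostrum (derived state '1') is shared by E, F, S, and X — a synapomorphy uniting that clade.
enlarged canines: derived state '1' in F and X only — synapomorphy for {F, X}.
All ingroup taxa share the derived state '0' for gular pouch; it defines the ingroup but does not resolve relationships within it.
sclerotic ring: derived state '1' in D only — an autapomorphy, so it tells us nothing about relationships among taxa.
compound eyes (derived state '1') is shared by E and S — a synapomorphy uniting that clade.
Most parsimonious ingroup topology: (((S,E),(F,X)),D).
X and F share a more recent common ancestor with each other than either does with D, so D is the least closely related of the three.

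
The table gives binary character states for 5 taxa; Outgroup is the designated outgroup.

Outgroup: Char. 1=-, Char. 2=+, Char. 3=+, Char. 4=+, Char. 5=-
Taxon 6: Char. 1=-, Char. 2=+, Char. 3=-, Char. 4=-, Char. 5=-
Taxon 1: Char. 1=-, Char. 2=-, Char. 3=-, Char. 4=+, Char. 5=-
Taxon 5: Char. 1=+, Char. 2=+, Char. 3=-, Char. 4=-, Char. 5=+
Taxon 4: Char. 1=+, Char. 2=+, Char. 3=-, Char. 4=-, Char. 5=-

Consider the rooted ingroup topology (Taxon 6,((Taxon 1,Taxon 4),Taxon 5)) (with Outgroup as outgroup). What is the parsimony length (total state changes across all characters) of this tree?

Map each character onto (Taxon 6,((Taxon 1,Taxon 4),Taxon 5)) (rooted by Outgroup) and count the minimum state changes it requires (Fitch parsimony):
Char. 1: 2; Char. 2: 1; Char. 3: 1; Char. 4: 2; Char. 5: 1.
Total tree length = 7.

7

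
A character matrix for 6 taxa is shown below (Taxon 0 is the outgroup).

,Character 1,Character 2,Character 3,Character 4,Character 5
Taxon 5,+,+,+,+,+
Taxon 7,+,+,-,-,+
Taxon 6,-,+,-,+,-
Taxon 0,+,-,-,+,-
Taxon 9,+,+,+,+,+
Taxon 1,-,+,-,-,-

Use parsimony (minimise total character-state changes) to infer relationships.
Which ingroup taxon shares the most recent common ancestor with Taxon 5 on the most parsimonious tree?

Taxon 9

Character polarity is set by the outgroup: the derived state is whichever differs from the outgroup's state, so for Character 1, Character 4 the derived state is '-', and for the remaining characters it is '+'.
Only Taxon 1 and Taxon 6 show the derived state '-' for Character 1, supporting them as a clade.
Character 2 (derived state '+') is shared by all ingroup taxa — unites the whole ingroup.
Character 3 (derived state '+') is shared by Taxon 5 and Taxon 9 — a synapomorphy uniting that clade.
Character 4 groups Taxon 1 and Taxon 7, which is incompatible with the clades supported by the remaining characters; treating it as convergent (homoplasy) costs fewer steps than any alternative tree.
Only Taxon 5, Taxon 7, and Taxon 9 show the derived state '+' for Character 5, supporting them as a clade.
Most parsimonious ingroup topology: (((Taxon 9,Taxon 5),Taxon 7),(Taxon 1,Taxon 6)).
Taxon 5 and Taxon 9 form a cherry on this tree, so they are sister taxa.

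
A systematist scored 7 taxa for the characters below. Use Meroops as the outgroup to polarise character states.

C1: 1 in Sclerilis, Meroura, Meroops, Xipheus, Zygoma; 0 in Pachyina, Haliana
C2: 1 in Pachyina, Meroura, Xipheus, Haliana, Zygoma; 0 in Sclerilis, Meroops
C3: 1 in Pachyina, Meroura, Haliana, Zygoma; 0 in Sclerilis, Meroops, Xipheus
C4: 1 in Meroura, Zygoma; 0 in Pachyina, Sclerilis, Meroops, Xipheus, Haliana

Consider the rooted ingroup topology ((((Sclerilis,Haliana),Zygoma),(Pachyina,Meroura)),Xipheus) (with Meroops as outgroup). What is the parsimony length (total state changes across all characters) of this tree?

Map each character onto ((((Sclerilis,Haliana),Zygoma),(Pachyina,Meroura)),Xipheus) (rooted by Meroops) and count the minimum state changes it requires (Fitch parsimony):
C1: 2; C2: 2; C3: 2; C4: 2.
Total tree length = 8.

8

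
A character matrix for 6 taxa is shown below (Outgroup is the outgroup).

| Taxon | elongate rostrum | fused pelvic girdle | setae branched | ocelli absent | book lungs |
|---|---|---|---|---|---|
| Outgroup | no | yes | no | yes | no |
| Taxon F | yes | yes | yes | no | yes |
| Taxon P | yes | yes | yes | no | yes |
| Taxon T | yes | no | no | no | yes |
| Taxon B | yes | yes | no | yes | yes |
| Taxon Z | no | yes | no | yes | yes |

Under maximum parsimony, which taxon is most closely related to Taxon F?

Taxon P

Character polarity is set by the outgroup: the derived state is whichever differs from the outgroup's state, so for fused pelvic girdle, ocelli absent the derived state is 'no', and for the remaining characters it is 'yes'.
elongate rostrum: derived state 'yes' in Taxon B, Taxon F, Taxon P, and Taxon T only — synapomorphy for {Taxon B, Taxon F, Taxon P, Taxon T}.
fused pelvic girdle (derived state 'no') is unique to Taxon T (autapomorphy; uninformative for grouping).
setae branched: derived state 'yes' in Taxon F and Taxon P only — synapomorphy for {Taxon F, Taxon P}.
ocelli absent (derived state 'no') is shared by Taxon F, Taxon P, and Taxon T — a synapomorphy uniting that clade.
All ingroup taxa share the derived state 'yes' for book lungs; it defines the ingroup but does not resolve relationships within it.
Most parsimonious ingroup topology: ((((Taxon F,Taxon P),Taxon T),Taxon B),Taxon Z).
Taxon F and Taxon P form a cherry on this tree, so they are sister taxa.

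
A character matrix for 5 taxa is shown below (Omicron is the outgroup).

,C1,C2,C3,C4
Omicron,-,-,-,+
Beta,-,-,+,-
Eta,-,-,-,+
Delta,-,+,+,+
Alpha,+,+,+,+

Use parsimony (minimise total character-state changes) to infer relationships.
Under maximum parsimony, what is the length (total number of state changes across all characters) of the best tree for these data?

Character polarity is set by the outgroup: the derived state is whichever differs from the outgroup's state, so for C4 the derived state is '-', and for the remaining characters it is '+'.
C1 (derived state '+') is unique to Alpha (autapomorphy; uninformative for grouping).
C2 (derived state '+') is shared by Alpha and Delta — a synapomorphy uniting that clade.
Only Alpha, Beta, and Delta show the derived state '+' for C3, supporting them as a clade.
C4: derived state '-' in Beta only — an autapomorphy, so it tells us nothing about relationships among taxa.
Most parsimonious ingroup topology: ((Beta,(Delta,Alpha)),Eta).
Changes per character on this tree: C1: 1; C2: 1; C3: 1; C4: 1.
Total = 4.

4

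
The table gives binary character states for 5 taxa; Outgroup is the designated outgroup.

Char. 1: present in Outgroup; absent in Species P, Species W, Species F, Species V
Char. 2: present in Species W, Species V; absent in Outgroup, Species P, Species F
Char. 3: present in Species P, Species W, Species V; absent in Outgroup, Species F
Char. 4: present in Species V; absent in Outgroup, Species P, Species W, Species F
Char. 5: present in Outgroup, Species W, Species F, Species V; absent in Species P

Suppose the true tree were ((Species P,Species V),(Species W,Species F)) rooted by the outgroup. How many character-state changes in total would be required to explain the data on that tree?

7

Map each character onto ((Species P,Species V),(Species W,Species F)) (rooted by Outgroup) and count the minimum state changes it requires (Fitch parsimony):
Char. 1: 1; Char. 2: 2; Char. 3: 2; Char. 4: 1; Char. 5: 1.
Total tree length = 7.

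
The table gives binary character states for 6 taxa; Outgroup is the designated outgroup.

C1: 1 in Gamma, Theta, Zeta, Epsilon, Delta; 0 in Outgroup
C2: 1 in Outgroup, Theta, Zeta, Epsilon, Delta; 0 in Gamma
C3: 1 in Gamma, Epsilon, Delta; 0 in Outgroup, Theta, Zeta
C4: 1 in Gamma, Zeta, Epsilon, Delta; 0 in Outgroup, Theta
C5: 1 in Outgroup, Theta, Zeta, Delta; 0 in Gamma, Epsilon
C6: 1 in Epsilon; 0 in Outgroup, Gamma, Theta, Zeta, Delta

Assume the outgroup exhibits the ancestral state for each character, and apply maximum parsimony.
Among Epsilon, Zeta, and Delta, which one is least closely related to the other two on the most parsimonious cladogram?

Character polarity is set by the outgroup: the derived state is whichever differs from the outgroup's state, so for C2, C5 the derived state is '0', and for the remaining characters it is '1'.
C1 (derived state '1') is shared by all ingroup taxa — unites the whole ingroup.
C2: derived state '0' in Gamma only — an autapomorphy, so it tells us nothing about relationships among taxa.
Only Delta, Epsilon, and Gamma show the derived state '1' for C3, supporting them as a clade.
Only Delta, Epsilon, Gamma, and Zeta show the derived state '1' for C4, supporting them as a clade.
C5 (derived state '0') is shared by Epsilon and Gamma — a synapomorphy uniting that clade.
C6: derived state '1' in Epsilon only — an autapomorphy, so it tells us nothing about relationships among taxa.
Most parsimonious ingroup topology: ((((Gamma,Epsilon),Delta),Zeta),Theta).
Epsilon and Delta share a more recent common ancestor with each other than either does with Zeta, so Zeta is the least closely related of the three.

Zeta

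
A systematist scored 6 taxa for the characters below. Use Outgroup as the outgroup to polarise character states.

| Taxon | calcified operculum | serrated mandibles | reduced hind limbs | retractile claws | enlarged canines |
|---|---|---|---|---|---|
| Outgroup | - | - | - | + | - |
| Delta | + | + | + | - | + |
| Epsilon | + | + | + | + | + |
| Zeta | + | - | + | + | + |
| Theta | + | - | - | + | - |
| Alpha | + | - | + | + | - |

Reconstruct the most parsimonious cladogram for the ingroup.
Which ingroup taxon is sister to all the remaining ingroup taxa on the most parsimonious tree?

Character polarity is set by the outgroup: the derived state is whichever differs from the outgroup's state, so for retractile claws the derived state is '-', and for the remaining characters it is '+'.
calcified operculum (derived state '+') is shared by all ingroup taxa — unites the whole ingroup.
serrated mandibles: derived state '+' in Delta and Epsilon only — synapomorphy for {Delta, Epsilon}.
reduced hind limbs: derived state '+' in Alpha, Delta, Epsilon, and Zeta only — synapomorphy for {Alpha, Delta, Epsilon, Zeta}.
retractile claws (derived state '-') is unique to Delta (autapomorphy; uninformative for grouping).
enlarged canines (derived state '+') is shared by Delta, Epsilon, and Zeta — a synapomorphy uniting that clade.
Most parsimonious ingroup topology: ((((Delta,Epsilon),Zeta),Alpha),Theta).
Theta is sister to the clade containing all other ingroup taxa, so it is the earliest-diverging (most basal) ingroup lineage.

Theta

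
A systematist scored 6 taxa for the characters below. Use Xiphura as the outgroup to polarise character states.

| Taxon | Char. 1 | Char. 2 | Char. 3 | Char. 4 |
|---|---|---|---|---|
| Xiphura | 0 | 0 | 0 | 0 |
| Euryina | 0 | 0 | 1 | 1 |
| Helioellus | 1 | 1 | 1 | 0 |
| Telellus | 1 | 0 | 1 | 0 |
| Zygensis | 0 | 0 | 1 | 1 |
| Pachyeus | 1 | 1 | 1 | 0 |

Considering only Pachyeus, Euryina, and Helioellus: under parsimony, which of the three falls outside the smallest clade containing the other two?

The outgroup has state '0' for every character, so '1' is the derived state throughout.
Char. 1 (derived state '1') is shared by Helioellus, Pachyeus, and Telellus — a synapomorphy uniting that clade.
Char. 2: derived state '1' in Helioellus and Pachyeus only — synapomorphy for {Helioellus, Pachyeus}.
All ingroup taxa share the derived state '1' for Char. 3; it defines the ingroup but does not resolve relationships within it.
Char. 4 (derived state '1') is shared by Euryina and Zygensis — a synapomorphy uniting that clade.
Most parsimonious ingroup topology: ((Euryina,Zygensis),((Helioellus,Pachyeus),Telellus)).
Pachyeus and Helioellus share a more recent common ancestor with each other than either does with Euryina, so Euryina is the least closely related of the three.

Euryina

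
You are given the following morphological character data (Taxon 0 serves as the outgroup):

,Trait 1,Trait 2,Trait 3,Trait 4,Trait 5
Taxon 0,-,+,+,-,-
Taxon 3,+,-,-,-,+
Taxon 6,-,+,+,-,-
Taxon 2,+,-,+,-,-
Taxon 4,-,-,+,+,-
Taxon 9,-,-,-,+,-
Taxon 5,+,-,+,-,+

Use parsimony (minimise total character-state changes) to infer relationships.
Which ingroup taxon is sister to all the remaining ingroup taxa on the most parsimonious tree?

Character polarity is set by the outgroup: the derived state is whichever differs from the outgroup's state, so for Trait 2, Trait 3 the derived state is '-', and for the remaining characters it is '+'.
Only Taxon 2, Taxon 3, and Taxon 5 show the derived state '+' for Trait 1, supporting them as a clade.
Trait 2: derived state '-' in Taxon 2, Taxon 3, Taxon 4, Taxon 5, and Taxon 9 only — synapomorphy for {Taxon 2, Taxon 3, Taxon 4, Taxon 5, Taxon 9}.
Trait 3 (state '-') occurs in Taxon 3 and Taxon 9 but conflicts with the nesting implied by the other characters — most parsimoniously interpreted as homoplasy.
Trait 4 (derived state '+') is shared by Taxon 4 and Taxon 9 — a synapomorphy uniting that clade.
Only Taxon 3 and Taxon 5 show the derived state '+' for Trait 5, supporting them as a clade.
Most parsimonious ingroup topology: ((((Taxon 3,Taxon 5),Taxon 2),(Taxon 4,Taxon 9)),Taxon 6).
Taxon 6 is sister to the clade containing all other ingroup taxa, so it is the earliest-diverging (most basal) ingroup lineage.

Taxon 6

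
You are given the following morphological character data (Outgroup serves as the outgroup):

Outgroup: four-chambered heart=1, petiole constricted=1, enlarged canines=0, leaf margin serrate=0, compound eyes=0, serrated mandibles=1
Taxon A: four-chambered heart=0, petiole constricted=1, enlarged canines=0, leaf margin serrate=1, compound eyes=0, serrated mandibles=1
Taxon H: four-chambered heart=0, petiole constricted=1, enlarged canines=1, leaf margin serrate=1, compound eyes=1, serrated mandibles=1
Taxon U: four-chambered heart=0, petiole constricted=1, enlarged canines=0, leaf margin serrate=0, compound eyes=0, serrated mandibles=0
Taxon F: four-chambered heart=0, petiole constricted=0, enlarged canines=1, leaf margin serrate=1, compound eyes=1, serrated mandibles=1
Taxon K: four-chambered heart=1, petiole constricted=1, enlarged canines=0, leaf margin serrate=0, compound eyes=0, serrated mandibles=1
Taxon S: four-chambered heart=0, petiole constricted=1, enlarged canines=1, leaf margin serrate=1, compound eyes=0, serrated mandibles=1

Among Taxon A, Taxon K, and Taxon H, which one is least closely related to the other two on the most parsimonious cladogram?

Taxon K

Character polarity is set by the outgroup: the derived state is whichever differs from the outgroup's state, so for four-chambered heart, petiole constricted, serrated mandibles the derived state is '0', and for the remaining characters it is '1'.
four-chambered heart (derived state '0') is shared by Taxon A, Taxon F, Taxon H, Taxon S, and Taxon U — a synapomorphy uniting that clade.
petiole constricted: derived state '0' in Taxon F only — an autapomorphy, so it tells us nothing about relationships among taxa.
enlarged canines (derived state '1') is shared by Taxon F, Taxon H, and Taxon S — a synapomorphy uniting that clade.
leaf margin serrate (derived state '1') is shared by Taxon A, Taxon F, Taxon H, and Taxon S — a synapomorphy uniting that clade.
compound eyes: derived state '1' in Taxon F and Taxon H only — synapomorphy for {Taxon F, Taxon H}.
serrated mandibles: derived state '0' in Taxon U only — an autapomorphy, so it tells us nothing about relationships among taxa.
Most parsimonious ingroup topology: (((Taxon A,((Taxon H,Taxon F),Taxon S)),Taxon U),Taxon K).
Taxon H and Taxon A share a more recent common ancestor with each other than either does with Taxon K, so Taxon K is the least closely related of the three.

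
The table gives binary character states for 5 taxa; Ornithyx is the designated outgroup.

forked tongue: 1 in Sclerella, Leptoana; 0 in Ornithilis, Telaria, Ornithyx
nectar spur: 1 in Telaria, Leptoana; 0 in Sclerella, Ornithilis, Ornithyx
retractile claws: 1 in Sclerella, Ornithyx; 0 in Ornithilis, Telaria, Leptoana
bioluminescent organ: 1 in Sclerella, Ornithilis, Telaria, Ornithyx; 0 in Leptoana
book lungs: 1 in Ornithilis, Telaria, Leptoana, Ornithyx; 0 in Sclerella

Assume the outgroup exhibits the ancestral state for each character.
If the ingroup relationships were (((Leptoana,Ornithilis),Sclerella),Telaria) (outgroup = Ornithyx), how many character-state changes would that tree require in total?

Map each character onto (((Leptoana,Ornithilis),Sclerella),Telaria) (rooted by Ornithyx) and count the minimum state changes it requires (Fitch parsimony):
forked tongue: 2; nectar spur: 2; retractile claws: 2; bioluminescent organ: 1; book lungs: 1.
Total tree length = 8.

8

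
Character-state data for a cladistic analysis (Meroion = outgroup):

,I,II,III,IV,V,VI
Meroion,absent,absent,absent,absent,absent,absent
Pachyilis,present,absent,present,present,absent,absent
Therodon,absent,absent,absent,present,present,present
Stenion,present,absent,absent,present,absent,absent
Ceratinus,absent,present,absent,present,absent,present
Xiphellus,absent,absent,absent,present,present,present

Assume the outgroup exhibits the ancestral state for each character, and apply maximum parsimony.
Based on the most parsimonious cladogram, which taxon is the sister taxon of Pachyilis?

The outgroup has state 'absent' for every character, so 'present' is the derived state throughout.
I (derived state 'present') is shared by Pachyilis and Stenion — a synapomorphy uniting that clade.
II: derived state 'present' in Ceratinus only — an autapomorphy, so it tells us nothing about relationships among taxa.
III (derived state 'present') is unique to Pachyilis (autapomorphy; uninformative for grouping).
IV (derived state 'present') is shared by all ingroup taxa — unites the whole ingroup.
V (derived state 'present') is shared by Therodon and Xiphellus — a synapomorphy uniting that clade.
VI (derived state 'present') is shared by Ceratinus, Therodon, and Xiphellus — a synapomorphy uniting that clade.
Most parsimonious ingroup topology: ((Pachyilis,Stenion),((Therodon,Xiphellus),Ceratinus)).
Pachyilis and Stenion form a cherry on this tree, so they are sister taxa.

Stenion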